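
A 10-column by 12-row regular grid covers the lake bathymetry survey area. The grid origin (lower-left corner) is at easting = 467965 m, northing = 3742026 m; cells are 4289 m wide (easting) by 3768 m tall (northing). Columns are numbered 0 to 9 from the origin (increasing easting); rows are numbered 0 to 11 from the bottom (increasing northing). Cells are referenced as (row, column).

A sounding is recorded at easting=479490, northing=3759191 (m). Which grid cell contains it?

(4, 2)

Column index: ⌊(479490 − 467965) / 4289⌋ = ⌊2.687⌋ = 2
Row offset from origin: ⌊(3759191 − 3742026) / 3768⌋ = ⌊4.555⌋ = 4 → row 4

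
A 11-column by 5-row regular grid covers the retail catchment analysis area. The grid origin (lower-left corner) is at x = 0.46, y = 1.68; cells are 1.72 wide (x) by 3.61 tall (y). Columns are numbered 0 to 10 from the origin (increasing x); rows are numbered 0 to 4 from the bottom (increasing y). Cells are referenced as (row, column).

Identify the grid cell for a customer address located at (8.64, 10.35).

Column index: ⌊(8.64 − 0.46) / 1.72⌋ = ⌊4.756⌋ = 4
Row offset from origin: ⌊(10.35 − 1.68) / 3.61⌋ = ⌊2.402⌋ = 2 → row 2

(2, 4)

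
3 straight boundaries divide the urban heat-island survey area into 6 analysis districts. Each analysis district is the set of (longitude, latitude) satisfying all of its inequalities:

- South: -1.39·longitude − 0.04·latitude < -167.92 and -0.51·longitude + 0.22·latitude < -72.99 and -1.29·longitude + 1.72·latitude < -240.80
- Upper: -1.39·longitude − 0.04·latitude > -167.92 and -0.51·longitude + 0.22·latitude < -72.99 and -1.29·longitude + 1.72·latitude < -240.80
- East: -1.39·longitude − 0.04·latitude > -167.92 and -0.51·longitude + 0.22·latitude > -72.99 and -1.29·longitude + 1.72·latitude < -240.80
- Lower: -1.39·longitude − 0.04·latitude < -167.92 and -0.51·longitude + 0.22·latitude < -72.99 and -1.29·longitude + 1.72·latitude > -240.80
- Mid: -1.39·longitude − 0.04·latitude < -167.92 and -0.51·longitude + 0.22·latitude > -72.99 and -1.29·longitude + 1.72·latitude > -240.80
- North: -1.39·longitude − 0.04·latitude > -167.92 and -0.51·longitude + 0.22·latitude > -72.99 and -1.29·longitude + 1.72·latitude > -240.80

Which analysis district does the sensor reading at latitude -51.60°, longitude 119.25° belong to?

East

-1.39·119.25 − 0.04·-51.60 = -163.694, which is > -167.92
-0.51·119.25 + 0.22·-51.60 = -72.169, which is > -72.99
-1.29·119.25 + 1.72·-51.60 = -242.584, which is < -240.80
This sign pattern matches East.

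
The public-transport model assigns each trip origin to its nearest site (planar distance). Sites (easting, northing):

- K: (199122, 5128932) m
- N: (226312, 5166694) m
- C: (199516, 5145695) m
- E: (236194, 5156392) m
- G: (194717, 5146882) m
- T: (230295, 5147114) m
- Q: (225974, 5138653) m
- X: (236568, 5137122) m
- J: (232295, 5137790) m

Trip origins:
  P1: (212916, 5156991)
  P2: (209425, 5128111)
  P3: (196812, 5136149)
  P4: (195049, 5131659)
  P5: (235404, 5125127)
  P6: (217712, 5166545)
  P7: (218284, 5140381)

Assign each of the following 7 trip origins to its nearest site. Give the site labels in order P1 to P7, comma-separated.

N, K, K, K, X, N, Q

P1 → N (d²=273601025.00)
P2 → K (d²=106825850.00)
P3 → K (d²=57421189.00)
P4 → K (d²=24025858.00)
P5 → X (d²=145234921.00)
P6 → N (d²=73982201.00)
P7 → Q (d²=62122084.00)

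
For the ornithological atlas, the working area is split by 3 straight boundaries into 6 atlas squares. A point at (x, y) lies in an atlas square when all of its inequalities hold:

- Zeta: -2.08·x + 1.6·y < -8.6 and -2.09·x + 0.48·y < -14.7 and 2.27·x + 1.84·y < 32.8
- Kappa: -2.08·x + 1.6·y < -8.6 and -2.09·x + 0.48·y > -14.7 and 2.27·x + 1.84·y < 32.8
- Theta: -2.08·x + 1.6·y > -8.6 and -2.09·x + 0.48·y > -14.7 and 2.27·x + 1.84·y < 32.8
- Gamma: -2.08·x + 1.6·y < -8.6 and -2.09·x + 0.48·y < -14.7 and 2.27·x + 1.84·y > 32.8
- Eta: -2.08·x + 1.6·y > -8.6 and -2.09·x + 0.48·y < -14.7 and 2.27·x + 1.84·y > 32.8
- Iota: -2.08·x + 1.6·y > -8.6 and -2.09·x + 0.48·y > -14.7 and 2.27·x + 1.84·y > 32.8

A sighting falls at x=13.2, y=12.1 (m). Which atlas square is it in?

Eta

-2.08·13.2 + 1.6·12.1 = -8.096, which is > -8.6
-2.09·13.2 + 0.48·12.1 = -21.780, which is < -14.7
2.27·13.2 + 1.84·12.1 = 52.228, which is > 32.8
This sign pattern matches Eta.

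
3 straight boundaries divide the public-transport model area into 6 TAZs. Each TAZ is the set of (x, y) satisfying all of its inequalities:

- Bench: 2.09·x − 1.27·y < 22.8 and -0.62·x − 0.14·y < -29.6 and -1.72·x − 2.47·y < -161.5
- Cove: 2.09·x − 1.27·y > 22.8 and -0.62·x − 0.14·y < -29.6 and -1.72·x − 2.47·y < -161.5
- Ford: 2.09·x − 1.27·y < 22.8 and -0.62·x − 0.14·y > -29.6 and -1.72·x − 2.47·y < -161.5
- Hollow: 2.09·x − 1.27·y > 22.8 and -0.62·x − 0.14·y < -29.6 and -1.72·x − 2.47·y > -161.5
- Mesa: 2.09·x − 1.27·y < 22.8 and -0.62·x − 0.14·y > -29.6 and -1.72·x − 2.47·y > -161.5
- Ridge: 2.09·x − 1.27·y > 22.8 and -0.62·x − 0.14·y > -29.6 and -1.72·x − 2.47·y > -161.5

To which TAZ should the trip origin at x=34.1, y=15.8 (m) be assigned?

Ridge

2.09·34.1 − 1.27·15.8 = 51.203, which is > 22.8
-0.62·34.1 − 0.14·15.8 = -23.354, which is > -29.6
-1.72·34.1 − 2.47·15.8 = -97.678, which is > -161.5
This sign pattern matches Ridge.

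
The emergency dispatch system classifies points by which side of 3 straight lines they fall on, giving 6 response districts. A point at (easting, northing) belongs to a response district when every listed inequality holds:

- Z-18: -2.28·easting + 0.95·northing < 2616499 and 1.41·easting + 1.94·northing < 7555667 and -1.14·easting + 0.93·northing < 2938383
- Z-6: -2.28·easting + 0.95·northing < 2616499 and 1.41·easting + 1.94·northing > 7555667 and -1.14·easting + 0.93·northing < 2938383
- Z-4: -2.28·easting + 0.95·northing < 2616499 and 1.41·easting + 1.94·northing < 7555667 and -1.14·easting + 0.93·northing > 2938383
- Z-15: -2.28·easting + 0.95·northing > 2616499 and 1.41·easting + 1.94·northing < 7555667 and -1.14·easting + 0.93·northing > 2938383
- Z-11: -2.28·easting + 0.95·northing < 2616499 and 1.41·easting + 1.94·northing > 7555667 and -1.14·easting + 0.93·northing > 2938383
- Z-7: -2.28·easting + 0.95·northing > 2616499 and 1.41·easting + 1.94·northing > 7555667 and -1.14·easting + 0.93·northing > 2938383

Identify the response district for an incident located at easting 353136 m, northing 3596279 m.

-2.28·353136 + 0.95·3596279 = 2611314.970, which is < 2616499
1.41·353136 + 1.94·3596279 = 7474703.020, which is < 7555667
-1.14·353136 + 0.93·3596279 = 2941964.430, which is > 2938383
This sign pattern matches Z-4.

Z-4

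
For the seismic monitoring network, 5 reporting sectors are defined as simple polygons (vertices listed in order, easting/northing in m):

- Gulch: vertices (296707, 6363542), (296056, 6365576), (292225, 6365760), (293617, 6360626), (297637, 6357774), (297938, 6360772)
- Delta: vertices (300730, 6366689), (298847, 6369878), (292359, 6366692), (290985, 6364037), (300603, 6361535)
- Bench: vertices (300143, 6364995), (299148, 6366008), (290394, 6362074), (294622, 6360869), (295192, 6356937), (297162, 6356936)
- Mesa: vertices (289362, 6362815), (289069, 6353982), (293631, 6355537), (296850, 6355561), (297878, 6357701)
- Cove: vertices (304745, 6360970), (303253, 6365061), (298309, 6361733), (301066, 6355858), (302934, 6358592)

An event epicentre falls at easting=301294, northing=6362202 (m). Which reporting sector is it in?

Cast a ray rightward from (301294, 6362202). For each polygon, the edges (by vertex number in listed order) whose endpoints lie on opposite sides of northing = 6362202, where each meets that height, and whether that is right or left of the point:
Gulch: 3–4 at easting≈293189.7 (left), 6–1 at easting≈297302.5 (left) → 0 crossings.
Delta: 4–5 at easting≈298039.0 (left), 5–1 at easting≈300619.4 (left) → 0 crossings.
Bench: 2–3 at easting≈290678.8 (left), 6–1 at easting≈299109.9 (left) → 0 crossings.
Mesa: 1–2 at easting≈289341.7 (left), 5–1 at easting≈290382.8 (left) → 0 crossings.
Cove: 1–2 at easting≈304295.7 (right), 2–3 at easting≈299005.7 (left) → 1 crossing.
Only Cove has an odd count, so the point is inside Cove.

Cove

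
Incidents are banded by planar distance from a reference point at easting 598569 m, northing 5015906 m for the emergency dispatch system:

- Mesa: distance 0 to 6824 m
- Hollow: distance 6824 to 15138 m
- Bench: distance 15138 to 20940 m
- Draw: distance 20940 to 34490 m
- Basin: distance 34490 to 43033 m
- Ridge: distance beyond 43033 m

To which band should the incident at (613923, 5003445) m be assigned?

Bench

Distance = √((613923−598569)² + (5003445−5015906)²) = √(235745316.000 + 155276521.000) = 19774.272 m.
15138 ≤ 19774.272 < 20940 → Bench.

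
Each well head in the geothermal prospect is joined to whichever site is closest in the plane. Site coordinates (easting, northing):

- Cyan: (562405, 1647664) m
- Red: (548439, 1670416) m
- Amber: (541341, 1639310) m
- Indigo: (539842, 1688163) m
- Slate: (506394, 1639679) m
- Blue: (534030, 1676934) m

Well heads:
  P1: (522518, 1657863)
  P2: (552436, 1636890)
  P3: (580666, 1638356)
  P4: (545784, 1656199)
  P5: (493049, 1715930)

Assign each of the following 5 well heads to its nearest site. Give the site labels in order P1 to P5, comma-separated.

Blue, Amber, Cyan, Red, Indigo

P1 → Blue (d²=496229185.00)
P2 → Amber (d²=128955425.00)
P3 → Cyan (d²=420102985.00)
P4 → Red (d²=209172114.00)
P5 → Indigo (d²=2960591138.00)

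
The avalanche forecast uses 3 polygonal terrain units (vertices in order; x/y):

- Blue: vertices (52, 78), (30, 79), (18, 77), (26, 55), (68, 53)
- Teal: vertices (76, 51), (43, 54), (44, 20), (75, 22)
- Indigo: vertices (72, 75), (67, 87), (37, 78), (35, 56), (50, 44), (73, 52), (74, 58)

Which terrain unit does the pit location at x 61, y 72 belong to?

Cast a ray rightward from (61, 72). For each polygon, the edges (by vertex number in listed order) whose endpoints lie on opposite sides of y = 72, where each meets that height, and whether that is right or left of the point:
Blue: 3–4 at x≈19.8 (left), 5–1 at x≈55.8 (left) → 0 crossings.
Teal: no edge straddles that height → 0 crossings.
Indigo: 3–4 at x≈36.5 (left), 7–1 at x≈72.4 (right) → 1 crossing.
Only Indigo has an odd count, so the point is inside Indigo.

Indigo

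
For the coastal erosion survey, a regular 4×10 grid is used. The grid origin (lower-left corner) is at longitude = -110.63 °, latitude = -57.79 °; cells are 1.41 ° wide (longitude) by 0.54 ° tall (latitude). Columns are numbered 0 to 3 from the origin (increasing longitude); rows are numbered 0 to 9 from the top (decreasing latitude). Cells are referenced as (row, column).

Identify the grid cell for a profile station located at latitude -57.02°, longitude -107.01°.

Column index: ⌊(-107.01 − -110.63) / 1.41⌋ = ⌊2.567⌋ = 2
Row offset from origin: ⌊(-57.02 − -57.79) / 0.54⌋ = ⌊1.426⌋ = 1 → row 8 (counted from top)

(8, 2)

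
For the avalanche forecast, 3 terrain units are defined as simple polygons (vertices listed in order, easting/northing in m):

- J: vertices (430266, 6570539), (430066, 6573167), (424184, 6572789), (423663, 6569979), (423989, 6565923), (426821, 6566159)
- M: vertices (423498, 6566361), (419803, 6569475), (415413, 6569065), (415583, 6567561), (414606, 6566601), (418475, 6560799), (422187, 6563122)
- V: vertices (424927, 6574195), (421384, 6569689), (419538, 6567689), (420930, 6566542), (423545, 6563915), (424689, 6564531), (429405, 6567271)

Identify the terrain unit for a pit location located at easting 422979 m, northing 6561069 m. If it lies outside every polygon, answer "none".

none

Cast a ray rightward from (422979, 6561069). For each polygon, the edges (by vertex number in listed order) whose endpoints lie on opposite sides of northing = 6561069, where each meets that height, and whether that is right or left of the point:
J: no edge straddles that height → 0 crossings.
M: 5–6 at easting≈418295.0 (left), 6–7 at easting≈418906.4 (left) → 0 crossings.
V: no edge straddles that height → 0 crossings.
All counts are even, so the point lies outside every listed polygon.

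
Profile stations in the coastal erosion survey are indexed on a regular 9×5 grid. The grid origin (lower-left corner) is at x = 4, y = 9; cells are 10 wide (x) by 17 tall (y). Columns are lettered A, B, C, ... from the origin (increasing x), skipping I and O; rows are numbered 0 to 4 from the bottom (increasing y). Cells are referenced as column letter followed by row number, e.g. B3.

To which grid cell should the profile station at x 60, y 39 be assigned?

Column index: ⌊(60 − 4) / 10⌋ = ⌊5.600⌋ = 5 → column F
Row offset from origin: ⌊(39 − 9) / 17⌋ = ⌊1.765⌋ = 1 → row 1

F1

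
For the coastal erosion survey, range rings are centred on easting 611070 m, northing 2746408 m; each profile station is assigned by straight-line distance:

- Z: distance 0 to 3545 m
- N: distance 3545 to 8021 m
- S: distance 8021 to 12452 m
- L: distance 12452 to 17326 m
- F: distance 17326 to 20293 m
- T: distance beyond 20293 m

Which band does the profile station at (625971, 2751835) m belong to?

Distance = √((625971−611070)² + (2751835−2746408)²) = √(222039801.000 + 29452329.000) = 15858.503 m.
12452 ≤ 15858.503 < 17326 → L.

L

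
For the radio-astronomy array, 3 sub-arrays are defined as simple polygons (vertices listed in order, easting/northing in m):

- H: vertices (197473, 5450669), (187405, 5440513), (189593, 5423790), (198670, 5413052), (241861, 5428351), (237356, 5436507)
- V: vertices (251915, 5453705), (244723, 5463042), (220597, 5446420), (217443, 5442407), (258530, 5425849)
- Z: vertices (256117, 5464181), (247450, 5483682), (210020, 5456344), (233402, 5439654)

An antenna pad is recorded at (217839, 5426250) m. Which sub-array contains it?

H

Cast a ray rightward from (217839, 5426250). For each polygon, the edges (by vertex number in listed order) whose endpoints lie on opposite sides of northing = 5426250, where each meets that height, and whether that is right or left of the point:
H: 2–3 at easting≈189271.1 (left), 4–5 at easting≈235929.6 (right) → 1 crossing.
V: 4–5 at easting≈257535.0 (right), 5–1 at easting≈258434.8 (right) → 2 crossings.
Z: no edge straddles that height → 0 crossings.
Only H has an odd count, so the point is inside H.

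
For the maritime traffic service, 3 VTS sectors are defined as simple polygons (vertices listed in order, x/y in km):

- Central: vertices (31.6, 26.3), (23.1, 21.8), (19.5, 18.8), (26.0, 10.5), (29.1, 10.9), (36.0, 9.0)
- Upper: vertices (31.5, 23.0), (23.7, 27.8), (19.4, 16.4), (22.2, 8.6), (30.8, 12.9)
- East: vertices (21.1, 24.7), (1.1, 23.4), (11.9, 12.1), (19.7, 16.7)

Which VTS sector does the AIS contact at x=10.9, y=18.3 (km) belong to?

Cast a ray rightward from (10.9, 18.3). For each polygon, the edges (by vertex number in listed order) whose endpoints lie on opposite sides of y = 18.3, where each meets that height, and whether that is right or left of the point:
Central: 3–4 at x≈19.89 (right), 6–1 at x≈33.63 (right) → 2 crossings.
Upper: 2–3 at x≈20.12 (right), 5–1 at x≈31.17 (right) → 2 crossings.
East: 2–3 at x≈5.97 (left), 4–1 at x≈19.98 (right) → 1 crossing.
Only East has an odd count, so the point is inside East.

East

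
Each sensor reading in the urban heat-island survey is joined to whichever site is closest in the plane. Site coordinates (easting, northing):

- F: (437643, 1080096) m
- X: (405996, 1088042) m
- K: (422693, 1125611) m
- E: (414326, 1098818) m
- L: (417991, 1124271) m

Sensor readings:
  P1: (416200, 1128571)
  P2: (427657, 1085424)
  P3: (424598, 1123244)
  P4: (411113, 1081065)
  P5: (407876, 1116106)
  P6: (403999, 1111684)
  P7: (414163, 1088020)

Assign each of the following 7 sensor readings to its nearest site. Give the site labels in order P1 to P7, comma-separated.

L, F, K, X, L, E, X

P1 → L (d²=21697681.00)
P2 → F (d²=128107780.00)
P3 → K (d²=9231714.00)
P4 → X (d²=74862218.00)
P5 → L (d²=168980450.00)
P6 → E (d²=272180885.00)
P7 → X (d²=66700373.00)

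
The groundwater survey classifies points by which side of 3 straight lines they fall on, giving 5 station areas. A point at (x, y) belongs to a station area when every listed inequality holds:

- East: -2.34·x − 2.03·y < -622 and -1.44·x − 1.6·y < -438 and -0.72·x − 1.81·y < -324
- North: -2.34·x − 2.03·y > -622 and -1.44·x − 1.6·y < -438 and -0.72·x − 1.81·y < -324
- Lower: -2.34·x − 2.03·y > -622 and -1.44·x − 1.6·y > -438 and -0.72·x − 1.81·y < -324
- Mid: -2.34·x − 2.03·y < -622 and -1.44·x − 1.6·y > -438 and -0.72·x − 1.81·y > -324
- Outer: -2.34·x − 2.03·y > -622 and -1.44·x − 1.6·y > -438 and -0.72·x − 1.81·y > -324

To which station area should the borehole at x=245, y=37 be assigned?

Mid

-2.34·245 − 2.03·37 = -648.410, which is < -622
-1.44·245 − 1.6·37 = -412.000, which is > -438
-0.72·245 − 1.81·37 = -243.370, which is > -324
This sign pattern matches Mid.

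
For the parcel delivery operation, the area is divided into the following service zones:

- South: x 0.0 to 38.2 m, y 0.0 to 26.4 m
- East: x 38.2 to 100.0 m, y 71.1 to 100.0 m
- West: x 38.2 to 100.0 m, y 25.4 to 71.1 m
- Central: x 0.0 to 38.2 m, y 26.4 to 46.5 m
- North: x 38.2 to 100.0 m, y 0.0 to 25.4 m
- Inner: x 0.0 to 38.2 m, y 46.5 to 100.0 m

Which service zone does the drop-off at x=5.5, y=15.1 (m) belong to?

The point has x = 5.5 and y = 15.1.
Only South satisfies 0.0 ≤ x ≤ 38.2 and 0.0 ≤ y ≤ 26.4.

South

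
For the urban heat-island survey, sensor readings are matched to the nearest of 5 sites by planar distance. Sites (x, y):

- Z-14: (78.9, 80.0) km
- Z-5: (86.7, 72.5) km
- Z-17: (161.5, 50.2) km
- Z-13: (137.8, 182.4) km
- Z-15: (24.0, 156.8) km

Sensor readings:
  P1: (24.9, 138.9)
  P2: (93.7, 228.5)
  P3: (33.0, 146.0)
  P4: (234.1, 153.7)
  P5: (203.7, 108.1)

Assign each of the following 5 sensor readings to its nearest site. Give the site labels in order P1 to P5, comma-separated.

P1 → Z-15 (d²=321.22)
P2 → Z-13 (d²=4070.02)
P3 → Z-15 (d²=197.64)
P4 → Z-13 (d²=10097.38)
P5 → Z-17 (d²=5133.25)

Z-15, Z-13, Z-15, Z-13, Z-17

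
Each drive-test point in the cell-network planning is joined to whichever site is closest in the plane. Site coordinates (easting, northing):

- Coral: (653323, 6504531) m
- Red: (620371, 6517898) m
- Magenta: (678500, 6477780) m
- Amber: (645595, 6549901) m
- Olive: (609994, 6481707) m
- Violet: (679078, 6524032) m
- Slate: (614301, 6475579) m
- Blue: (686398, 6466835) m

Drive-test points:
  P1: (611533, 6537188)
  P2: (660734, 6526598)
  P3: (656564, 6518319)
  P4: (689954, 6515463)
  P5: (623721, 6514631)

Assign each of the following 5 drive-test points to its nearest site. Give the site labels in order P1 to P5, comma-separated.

P1 → Red (d²=450214344.00)
P2 → Violet (d²=343086692.00)
P3 → Coral (d²=200613025.00)
P4 → Violet (d²=191715137.00)
P5 → Red (d²=21895789.00)

Red, Violet, Coral, Violet, Red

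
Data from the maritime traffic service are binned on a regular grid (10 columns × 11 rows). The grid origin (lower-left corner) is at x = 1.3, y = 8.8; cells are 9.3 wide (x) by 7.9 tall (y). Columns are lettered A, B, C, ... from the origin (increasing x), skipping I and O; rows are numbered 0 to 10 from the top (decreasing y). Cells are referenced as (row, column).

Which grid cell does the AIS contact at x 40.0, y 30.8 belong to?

Column index: ⌊(40.0 − 1.3) / 9.3⌋ = ⌊4.161⌋ = 4 → column E
Row offset from origin: ⌊(30.8 − 8.8) / 7.9⌋ = ⌊2.785⌋ = 2 → row 8 (counted from top)

(8, E)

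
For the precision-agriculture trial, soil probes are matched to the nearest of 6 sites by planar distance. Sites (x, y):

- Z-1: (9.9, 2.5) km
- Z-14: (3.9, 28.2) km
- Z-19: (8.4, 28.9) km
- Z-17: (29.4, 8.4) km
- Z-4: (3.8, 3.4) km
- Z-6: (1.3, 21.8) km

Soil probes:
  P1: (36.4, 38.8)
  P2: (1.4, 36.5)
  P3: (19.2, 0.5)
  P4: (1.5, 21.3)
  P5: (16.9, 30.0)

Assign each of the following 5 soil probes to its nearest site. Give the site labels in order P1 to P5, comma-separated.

Z-19, Z-14, Z-1, Z-6, Z-19

P1 → Z-19 (d²=882.01)
P2 → Z-14 (d²=75.14)
P3 → Z-1 (d²=90.49)
P4 → Z-6 (d²=0.29)
P5 → Z-19 (d²=73.46)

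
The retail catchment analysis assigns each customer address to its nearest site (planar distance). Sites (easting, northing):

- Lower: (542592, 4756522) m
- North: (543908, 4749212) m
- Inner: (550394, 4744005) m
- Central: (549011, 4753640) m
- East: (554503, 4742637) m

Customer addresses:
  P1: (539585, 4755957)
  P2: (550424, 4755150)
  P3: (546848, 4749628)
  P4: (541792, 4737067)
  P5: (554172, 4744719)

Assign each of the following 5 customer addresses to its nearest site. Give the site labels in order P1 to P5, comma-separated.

Lower, Central, North, Inner, East

P1 → Lower (d²=9361274.00)
P2 → Central (d²=4276669.00)
P3 → North (d²=8816656.00)
P4 → Inner (d²=122130248.00)
P5 → East (d²=4444285.00)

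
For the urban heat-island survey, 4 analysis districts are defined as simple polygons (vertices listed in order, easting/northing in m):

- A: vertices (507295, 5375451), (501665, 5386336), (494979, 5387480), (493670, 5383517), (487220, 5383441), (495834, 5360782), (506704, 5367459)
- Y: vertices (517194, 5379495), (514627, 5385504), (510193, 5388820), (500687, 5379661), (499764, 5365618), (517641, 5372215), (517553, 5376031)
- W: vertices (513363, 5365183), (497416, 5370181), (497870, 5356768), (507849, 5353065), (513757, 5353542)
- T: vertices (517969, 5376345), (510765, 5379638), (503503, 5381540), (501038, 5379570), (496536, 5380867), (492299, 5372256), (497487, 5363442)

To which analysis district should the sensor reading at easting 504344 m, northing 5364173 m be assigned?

W

Cast a ray rightward from (504344, 5364173). For each polygon, the edges (by vertex number in listed order) whose endpoints lie on opposite sides of northing = 5364173, where each meets that height, and whether that is right or left of the point:
A: 5–6 at easting≈494544.9 (left), 6–7 at easting≈501354.5 (left) → 0 crossings.
Y: no edge straddles that height → 0 crossings.
W: 2–3 at easting≈497619.4 (left), 5–1 at easting≈513397.2 (right) → 1 crossing.
T: 6–7 at easting≈497056.7 (left), 7–1 at easting≈498647.4 (left) → 0 crossings.
Only W has an odd count, so the point is inside W.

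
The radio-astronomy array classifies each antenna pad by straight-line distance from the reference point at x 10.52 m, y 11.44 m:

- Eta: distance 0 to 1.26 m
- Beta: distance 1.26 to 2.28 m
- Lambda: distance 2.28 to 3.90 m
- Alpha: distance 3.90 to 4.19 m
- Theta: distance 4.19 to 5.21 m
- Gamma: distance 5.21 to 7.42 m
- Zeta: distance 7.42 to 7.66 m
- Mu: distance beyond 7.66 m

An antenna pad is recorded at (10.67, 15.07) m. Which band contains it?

Lambda

Distance = √((10.67−10.52)² + (15.07−11.44)²) = √(0.023 + 13.177) = 3.633 m.
2.28 ≤ 3.633 < 3.90 → Lambda.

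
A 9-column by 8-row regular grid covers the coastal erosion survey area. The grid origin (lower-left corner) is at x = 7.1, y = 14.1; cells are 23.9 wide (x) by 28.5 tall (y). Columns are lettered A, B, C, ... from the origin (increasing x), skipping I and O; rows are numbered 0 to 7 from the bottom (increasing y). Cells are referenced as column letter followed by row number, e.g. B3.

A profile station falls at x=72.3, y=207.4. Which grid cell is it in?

Column index: ⌊(72.3 − 7.1) / 23.9⌋ = ⌊2.728⌋ = 2 → column C
Row offset from origin: ⌊(207.4 − 14.1) / 28.5⌋ = ⌊6.782⌋ = 6 → row 6

C6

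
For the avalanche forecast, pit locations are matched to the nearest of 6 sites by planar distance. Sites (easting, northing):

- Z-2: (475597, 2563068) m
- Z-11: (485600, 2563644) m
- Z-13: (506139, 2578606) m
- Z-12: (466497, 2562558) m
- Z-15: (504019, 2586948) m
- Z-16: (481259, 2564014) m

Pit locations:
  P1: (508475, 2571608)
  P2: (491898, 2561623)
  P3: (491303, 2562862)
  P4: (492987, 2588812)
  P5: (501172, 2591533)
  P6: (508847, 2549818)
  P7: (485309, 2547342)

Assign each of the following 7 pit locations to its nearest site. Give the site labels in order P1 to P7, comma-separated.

Z-13, Z-11, Z-11, Z-15, Z-15, Z-11, Z-11

P1 → Z-13 (d²=54428900.00)
P2 → Z-11 (d²=43749245.00)
P3 → Z-11 (d²=33135733.00)
P4 → Z-15 (d²=125179520.00)
P5 → Z-15 (d²=29127634.00)
P6 → Z-11 (d²=731581285.00)
P7 → Z-11 (d²=265839885.00)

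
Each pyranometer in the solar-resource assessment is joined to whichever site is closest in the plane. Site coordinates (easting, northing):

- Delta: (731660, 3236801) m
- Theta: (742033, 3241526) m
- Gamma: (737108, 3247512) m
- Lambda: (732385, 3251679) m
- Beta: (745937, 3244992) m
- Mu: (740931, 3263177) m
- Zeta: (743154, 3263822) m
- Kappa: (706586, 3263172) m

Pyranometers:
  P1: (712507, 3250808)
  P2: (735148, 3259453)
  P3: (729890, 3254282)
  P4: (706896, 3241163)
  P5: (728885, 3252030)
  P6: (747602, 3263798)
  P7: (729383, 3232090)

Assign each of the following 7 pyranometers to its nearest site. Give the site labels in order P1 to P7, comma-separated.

P1 → Kappa (d²=187926737.00)
P2 → Mu (d²=47311265.00)
P3 → Lambda (d²=13000634.00)
P4 → Kappa (d²=484492181.00)
P5 → Lambda (d²=12373201.00)
P6 → Zeta (d²=19785280.00)
P7 → Delta (d²=27378250.00)

Kappa, Mu, Lambda, Kappa, Lambda, Zeta, Delta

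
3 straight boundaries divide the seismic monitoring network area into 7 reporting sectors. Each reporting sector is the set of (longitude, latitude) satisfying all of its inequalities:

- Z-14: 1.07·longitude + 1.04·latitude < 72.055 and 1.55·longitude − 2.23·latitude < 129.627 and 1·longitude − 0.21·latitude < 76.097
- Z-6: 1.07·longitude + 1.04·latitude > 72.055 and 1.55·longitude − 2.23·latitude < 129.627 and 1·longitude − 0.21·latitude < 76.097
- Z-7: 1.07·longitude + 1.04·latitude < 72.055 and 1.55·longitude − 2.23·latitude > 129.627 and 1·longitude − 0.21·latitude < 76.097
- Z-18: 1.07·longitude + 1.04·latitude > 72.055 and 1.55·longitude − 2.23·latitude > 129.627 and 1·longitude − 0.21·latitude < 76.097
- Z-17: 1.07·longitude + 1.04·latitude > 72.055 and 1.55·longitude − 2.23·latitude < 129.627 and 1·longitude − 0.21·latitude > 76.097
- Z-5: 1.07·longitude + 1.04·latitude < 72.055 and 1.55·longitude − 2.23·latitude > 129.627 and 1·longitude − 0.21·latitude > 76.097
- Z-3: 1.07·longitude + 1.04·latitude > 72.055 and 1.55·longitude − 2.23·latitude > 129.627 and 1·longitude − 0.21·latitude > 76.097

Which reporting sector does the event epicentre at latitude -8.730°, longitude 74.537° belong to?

Z-5

1.07·74.537 + 1.04·-8.730 = 70.675, which is < 72.055
1.55·74.537 − 2.23·-8.730 = 135.000, which is > 129.627
1·74.537 − 0.21·-8.730 = 76.370, which is > 76.097
This sign pattern matches Z-5.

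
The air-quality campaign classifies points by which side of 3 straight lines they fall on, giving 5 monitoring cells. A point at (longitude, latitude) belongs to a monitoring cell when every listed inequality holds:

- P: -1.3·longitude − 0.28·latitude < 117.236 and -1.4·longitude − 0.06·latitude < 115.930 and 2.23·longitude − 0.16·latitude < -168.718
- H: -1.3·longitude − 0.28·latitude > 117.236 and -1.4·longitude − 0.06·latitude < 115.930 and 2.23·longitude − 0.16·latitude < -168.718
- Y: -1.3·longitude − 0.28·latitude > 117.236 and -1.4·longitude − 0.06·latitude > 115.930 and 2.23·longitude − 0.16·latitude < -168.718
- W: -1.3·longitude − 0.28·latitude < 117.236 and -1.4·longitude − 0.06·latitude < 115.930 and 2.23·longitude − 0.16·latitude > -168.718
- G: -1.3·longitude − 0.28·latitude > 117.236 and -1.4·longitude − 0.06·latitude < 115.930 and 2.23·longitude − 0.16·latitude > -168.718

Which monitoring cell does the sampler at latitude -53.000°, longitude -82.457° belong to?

-1.3·-82.457 − 0.28·-53.000 = 122.034, which is > 117.236
-1.4·-82.457 − 0.06·-53.000 = 118.620, which is > 115.930
2.23·-82.457 − 0.16·-53.000 = -175.399, which is < -168.718
This sign pattern matches Y.

Y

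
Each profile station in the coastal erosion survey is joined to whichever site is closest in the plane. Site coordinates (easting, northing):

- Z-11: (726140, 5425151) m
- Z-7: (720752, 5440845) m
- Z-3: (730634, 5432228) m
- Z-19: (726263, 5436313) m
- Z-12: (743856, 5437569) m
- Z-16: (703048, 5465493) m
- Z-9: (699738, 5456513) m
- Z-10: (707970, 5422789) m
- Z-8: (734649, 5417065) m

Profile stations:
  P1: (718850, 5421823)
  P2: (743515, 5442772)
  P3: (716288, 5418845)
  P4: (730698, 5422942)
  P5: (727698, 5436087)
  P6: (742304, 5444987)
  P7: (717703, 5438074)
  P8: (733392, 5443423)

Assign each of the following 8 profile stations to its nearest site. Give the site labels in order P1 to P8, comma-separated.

Z-11, Z-12, Z-10, Z-11, Z-19, Z-12, Z-7, Z-19

P1 → Z-11 (d²=64219684.00)
P2 → Z-12 (d²=27187490.00)
P3 → Z-10 (d²=84744260.00)
P4 → Z-11 (d²=25655045.00)
P5 → Z-19 (d²=2110301.00)
P6 → Z-12 (d²=57435428.00)
P7 → Z-7 (d²=16974842.00)
P8 → Z-19 (d²=101374741.00)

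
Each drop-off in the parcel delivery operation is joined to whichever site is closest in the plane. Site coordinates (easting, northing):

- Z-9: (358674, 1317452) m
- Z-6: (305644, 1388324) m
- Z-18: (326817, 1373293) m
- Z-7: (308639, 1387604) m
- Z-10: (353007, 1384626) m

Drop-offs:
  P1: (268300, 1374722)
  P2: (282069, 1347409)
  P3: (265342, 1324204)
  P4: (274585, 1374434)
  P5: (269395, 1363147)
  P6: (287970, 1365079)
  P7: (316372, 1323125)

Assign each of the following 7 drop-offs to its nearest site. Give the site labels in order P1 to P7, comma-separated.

P1 → Z-6 (d²=1579588740.00)
P2 → Z-6 (d²=2229817850.00)
P3 → Z-6 (d²=5735625604.00)
P4 → Z-6 (d²=1157593581.00)
P5 → Z-6 (d²=1947871330.00)
P6 → Z-6 (d²=852700301.00)
P7 → Z-9 (d²=1821642133.00)

Z-6, Z-6, Z-6, Z-6, Z-6, Z-6, Z-9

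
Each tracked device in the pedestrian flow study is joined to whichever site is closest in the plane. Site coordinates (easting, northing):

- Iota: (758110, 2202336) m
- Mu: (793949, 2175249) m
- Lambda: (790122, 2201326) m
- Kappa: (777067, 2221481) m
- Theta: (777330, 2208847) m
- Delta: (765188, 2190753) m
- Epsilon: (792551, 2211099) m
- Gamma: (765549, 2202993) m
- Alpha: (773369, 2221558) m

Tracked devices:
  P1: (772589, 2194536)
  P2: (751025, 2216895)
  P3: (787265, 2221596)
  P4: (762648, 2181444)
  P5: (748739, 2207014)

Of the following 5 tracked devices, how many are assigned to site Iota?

P1 → Delta
P2 → Iota
P3 → Kappa
P4 → Delta
P5 → Iota
2 of the 5 go to Iota.

2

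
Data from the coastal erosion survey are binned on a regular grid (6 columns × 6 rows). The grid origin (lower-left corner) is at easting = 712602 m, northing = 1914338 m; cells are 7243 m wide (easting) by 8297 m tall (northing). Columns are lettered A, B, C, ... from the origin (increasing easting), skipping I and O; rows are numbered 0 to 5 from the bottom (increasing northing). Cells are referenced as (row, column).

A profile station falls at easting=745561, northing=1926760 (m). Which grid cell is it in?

(1, E)

Column index: ⌊(745561 − 712602) / 7243⌋ = ⌊4.550⌋ = 4 → column E
Row offset from origin: ⌊(1926760 − 1914338) / 8297⌋ = ⌊1.497⌋ = 1 → row 1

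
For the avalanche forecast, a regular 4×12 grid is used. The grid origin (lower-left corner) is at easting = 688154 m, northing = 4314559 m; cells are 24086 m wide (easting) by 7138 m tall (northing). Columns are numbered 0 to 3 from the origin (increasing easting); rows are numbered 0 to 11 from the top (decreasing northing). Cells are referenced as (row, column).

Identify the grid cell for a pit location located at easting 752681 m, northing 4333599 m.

(9, 2)

Column index: ⌊(752681 − 688154) / 24086⌋ = ⌊2.679⌋ = 2
Row offset from origin: ⌊(4333599 − 4314559) / 7138⌋ = ⌊2.667⌋ = 2 → row 9 (counted from top)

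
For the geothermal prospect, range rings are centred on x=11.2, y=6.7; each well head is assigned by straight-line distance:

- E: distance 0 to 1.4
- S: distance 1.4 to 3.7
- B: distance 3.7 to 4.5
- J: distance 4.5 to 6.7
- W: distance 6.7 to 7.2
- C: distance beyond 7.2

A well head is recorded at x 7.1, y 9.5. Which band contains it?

J

Distance = √((7.1−11.2)² + (9.5−6.7)²) = √(16.810 + 7.840) = 4.965.
4.5 ≤ 4.965 < 6.7 → J.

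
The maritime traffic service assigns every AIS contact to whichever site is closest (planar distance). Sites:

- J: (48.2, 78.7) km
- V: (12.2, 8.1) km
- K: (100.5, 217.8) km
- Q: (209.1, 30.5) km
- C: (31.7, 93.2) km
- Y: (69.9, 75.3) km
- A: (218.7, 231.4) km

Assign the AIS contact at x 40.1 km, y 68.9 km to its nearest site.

J

Squared distances to each site:
J: 161.650; V: 4475.050; K: 25819.370; Q: 30035.560; C: 661.050; Y: 929.000; A: 58304.210.
Minimum at J.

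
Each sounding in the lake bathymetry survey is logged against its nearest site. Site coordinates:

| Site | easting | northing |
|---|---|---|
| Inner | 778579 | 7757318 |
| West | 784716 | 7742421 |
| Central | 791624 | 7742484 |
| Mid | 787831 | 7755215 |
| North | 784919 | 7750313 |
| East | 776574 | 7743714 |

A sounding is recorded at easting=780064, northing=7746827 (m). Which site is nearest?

East

Squared distances to each site:
Inner: 112266306.000; West: 41053940.000; Central: 152495249.000; Mid: 130684833.000; North: 35723221.000; East: 21870869.000.
Minimum at East.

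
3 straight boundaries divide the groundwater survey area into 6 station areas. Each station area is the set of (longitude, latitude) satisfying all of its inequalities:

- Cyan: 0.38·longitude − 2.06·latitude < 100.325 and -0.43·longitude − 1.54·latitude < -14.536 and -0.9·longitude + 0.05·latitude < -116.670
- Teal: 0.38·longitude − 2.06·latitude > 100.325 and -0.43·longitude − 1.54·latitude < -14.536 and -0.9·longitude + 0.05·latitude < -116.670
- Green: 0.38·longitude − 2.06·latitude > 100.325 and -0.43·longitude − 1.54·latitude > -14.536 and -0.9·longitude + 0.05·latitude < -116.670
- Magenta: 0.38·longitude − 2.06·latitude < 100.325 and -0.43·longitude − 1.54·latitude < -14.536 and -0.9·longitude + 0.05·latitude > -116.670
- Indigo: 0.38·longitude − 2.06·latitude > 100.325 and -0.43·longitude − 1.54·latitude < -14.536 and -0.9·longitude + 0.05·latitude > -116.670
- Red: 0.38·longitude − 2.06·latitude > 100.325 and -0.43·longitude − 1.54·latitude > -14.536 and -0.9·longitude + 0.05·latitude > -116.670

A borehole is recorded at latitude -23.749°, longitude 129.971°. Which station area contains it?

Cyan

0.38·129.971 − 2.06·-23.749 = 98.312, which is < 100.325
-0.43·129.971 − 1.54·-23.749 = -19.314, which is < -14.536
-0.9·129.971 + 0.05·-23.749 = -118.161, which is < -116.670
This sign pattern matches Cyan.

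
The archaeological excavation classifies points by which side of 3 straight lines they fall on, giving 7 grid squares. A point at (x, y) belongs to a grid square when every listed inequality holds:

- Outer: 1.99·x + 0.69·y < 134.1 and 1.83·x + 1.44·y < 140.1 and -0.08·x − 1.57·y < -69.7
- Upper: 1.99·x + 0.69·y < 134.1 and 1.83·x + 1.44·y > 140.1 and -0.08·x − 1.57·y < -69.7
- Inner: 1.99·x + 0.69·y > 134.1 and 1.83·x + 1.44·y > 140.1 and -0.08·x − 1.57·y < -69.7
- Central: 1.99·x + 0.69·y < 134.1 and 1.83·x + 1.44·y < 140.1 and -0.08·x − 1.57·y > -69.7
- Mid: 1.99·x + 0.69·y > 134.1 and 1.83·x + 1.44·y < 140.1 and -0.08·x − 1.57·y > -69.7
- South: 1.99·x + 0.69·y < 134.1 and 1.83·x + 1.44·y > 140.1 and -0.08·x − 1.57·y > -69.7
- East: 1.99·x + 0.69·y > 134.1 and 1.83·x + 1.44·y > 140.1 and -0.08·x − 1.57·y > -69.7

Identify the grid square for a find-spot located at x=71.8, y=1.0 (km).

Mid

1.99·71.8 + 0.69·1.0 = 143.572, which is > 134.1
1.83·71.8 + 1.44·1.0 = 132.834, which is < 140.1
-0.08·71.8 − 1.57·1.0 = -7.314, which is > -69.7
This sign pattern matches Mid.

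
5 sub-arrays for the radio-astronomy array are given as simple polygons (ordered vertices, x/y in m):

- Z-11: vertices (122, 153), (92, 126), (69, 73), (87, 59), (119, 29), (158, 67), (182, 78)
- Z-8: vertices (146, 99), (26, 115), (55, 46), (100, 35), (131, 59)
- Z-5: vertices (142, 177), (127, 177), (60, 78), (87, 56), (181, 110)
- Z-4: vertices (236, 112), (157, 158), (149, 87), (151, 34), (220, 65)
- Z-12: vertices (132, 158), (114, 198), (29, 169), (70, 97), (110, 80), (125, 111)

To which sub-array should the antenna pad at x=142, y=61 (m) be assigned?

Cast a ray rightward from (142, 61). For each polygon, the edges (by vertex number in listed order) whose endpoints lie on opposite sides of y = 61, where each meets that height, and whether that is right or left of the point:
Z-11: 3–4 at x≈84.4 (left), 5–6 at x≈151.8 (right) → 1 crossing.
Z-8: 2–3 at x≈48.7 (left), 5–1 at x≈131.8 (left) → 0 crossings.
Z-5: 3–4 at x≈80.9 (left), 4–5 at x≈95.7 (left) → 0 crossings.
Z-4: 3–4 at x≈150.0 (right), 4–5 at x≈211.1 (right) → 2 crossings.
Z-12: no edge straddles that height → 0 crossings.
Only Z-11 has an odd count, so the point is inside Z-11.

Z-11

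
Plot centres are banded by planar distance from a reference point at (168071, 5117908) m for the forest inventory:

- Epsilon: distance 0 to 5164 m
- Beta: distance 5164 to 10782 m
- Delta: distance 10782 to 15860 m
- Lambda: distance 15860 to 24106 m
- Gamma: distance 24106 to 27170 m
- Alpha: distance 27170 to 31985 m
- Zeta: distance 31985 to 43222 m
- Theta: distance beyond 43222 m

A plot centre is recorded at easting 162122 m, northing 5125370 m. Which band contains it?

Distance = √((162122−168071)² + (5125370−5117908)²) = √(35390601.000 + 55681444.000) = 9543.167 m.
5164 ≤ 9543.167 < 10782 → Beta.

Beta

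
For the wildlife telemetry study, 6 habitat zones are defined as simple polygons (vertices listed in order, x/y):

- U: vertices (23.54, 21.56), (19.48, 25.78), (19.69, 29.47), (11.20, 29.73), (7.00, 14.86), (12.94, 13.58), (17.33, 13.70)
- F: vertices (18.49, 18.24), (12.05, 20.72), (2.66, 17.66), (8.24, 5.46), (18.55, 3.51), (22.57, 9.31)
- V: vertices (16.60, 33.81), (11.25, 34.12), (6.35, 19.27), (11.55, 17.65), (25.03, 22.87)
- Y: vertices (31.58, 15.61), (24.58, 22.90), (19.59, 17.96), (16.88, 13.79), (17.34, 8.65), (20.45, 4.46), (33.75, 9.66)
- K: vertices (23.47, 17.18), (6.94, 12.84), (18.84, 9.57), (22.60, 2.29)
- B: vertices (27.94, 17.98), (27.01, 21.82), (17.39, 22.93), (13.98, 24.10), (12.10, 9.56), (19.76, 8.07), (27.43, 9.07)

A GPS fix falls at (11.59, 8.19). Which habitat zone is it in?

F

Cast a ray rightward from (11.59, 8.19). For each polygon, the edges (by vertex number in listed order) whose endpoints lie on opposite sides of y = 8.19, where each meets that height, and whether that is right or left of the point:
U: no edge straddles that height → 0 crossings.
F: 3–4 at x≈6.991 (left), 5–6 at x≈21.794 (right) → 1 crossing.
V: no edge straddles that height → 0 crossings.
Y: 5–6 at x≈17.681 (right), 6–7 at x≈29.990 (right) → 2 crossings.
K: 3–4 at x≈19.553 (right), 4–1 at x≈22.945 (right) → 2 crossings.
B: 5–6 at x≈19.143 (right), 6–7 at x≈20.680 (right) → 2 crossings.
Only F has an odd count, so the point is inside F.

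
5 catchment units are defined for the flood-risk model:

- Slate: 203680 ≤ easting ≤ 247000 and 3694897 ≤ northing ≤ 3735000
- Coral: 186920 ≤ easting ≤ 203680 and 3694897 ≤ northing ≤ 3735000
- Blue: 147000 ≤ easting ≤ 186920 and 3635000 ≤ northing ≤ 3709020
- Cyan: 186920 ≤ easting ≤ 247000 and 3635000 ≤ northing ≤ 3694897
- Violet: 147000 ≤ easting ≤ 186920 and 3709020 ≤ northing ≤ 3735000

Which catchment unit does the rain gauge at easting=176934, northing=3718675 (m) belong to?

The point has easting = 176934 and northing = 3718675.
Only Violet satisfies 147000 ≤ easting ≤ 186920 and 3709020 ≤ northing ≤ 3735000.

Violet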